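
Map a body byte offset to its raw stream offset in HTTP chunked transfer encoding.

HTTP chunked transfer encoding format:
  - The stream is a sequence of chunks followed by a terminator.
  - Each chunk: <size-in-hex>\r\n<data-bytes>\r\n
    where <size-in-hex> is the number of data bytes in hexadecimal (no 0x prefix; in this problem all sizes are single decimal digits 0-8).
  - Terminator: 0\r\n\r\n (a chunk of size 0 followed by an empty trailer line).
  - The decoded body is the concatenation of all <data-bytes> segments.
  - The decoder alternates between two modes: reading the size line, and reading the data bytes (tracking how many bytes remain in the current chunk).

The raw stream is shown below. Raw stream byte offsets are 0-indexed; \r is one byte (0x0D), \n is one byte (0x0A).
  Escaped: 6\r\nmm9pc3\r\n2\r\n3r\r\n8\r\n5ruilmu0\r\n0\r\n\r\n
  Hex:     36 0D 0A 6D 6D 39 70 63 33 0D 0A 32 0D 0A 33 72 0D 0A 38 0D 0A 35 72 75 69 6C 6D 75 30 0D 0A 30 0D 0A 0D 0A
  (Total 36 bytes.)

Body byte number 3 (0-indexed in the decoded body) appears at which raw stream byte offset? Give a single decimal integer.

Answer: 6

Derivation:
Chunk 1: stream[0..1]='6' size=0x6=6, data at stream[3..9]='mm9pc3' -> body[0..6], body so far='mm9pc3'
Chunk 2: stream[11..12]='2' size=0x2=2, data at stream[14..16]='3r' -> body[6..8], body so far='mm9pc33r'
Chunk 3: stream[18..19]='8' size=0x8=8, data at stream[21..29]='5ruilmu0' -> body[8..16], body so far='mm9pc33r5ruilmu0'
Chunk 4: stream[31..32]='0' size=0 (terminator). Final body='mm9pc33r5ruilmu0' (16 bytes)
Body byte 3 at stream offset 6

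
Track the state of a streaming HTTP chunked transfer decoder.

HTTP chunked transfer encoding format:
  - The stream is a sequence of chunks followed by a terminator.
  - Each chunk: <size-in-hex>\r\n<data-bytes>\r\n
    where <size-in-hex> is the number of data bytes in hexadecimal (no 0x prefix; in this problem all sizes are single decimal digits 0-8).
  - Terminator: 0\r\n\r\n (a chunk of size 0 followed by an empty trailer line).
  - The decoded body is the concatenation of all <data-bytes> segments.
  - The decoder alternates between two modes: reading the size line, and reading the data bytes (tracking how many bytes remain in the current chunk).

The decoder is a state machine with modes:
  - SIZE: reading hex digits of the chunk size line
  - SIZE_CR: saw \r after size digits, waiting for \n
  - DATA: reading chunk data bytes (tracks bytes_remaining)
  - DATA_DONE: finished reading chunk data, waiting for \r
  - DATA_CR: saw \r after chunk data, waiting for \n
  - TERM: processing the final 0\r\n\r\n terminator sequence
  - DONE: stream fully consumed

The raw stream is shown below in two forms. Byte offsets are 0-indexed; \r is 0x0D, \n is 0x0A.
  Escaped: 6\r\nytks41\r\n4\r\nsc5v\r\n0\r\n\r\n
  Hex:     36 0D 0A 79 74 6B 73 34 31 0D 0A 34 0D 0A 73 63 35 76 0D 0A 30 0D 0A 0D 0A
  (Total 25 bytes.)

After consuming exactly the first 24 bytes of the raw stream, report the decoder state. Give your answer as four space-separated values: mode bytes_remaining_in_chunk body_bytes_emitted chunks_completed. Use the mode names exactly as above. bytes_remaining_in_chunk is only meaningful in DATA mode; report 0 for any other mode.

Answer: TERM 0 10 2

Derivation:
Byte 0 = '6': mode=SIZE remaining=0 emitted=0 chunks_done=0
Byte 1 = 0x0D: mode=SIZE_CR remaining=0 emitted=0 chunks_done=0
Byte 2 = 0x0A: mode=DATA remaining=6 emitted=0 chunks_done=0
Byte 3 = 'y': mode=DATA remaining=5 emitted=1 chunks_done=0
Byte 4 = 't': mode=DATA remaining=4 emitted=2 chunks_done=0
Byte 5 = 'k': mode=DATA remaining=3 emitted=3 chunks_done=0
Byte 6 = 's': mode=DATA remaining=2 emitted=4 chunks_done=0
Byte 7 = '4': mode=DATA remaining=1 emitted=5 chunks_done=0
Byte 8 = '1': mode=DATA_DONE remaining=0 emitted=6 chunks_done=0
Byte 9 = 0x0D: mode=DATA_CR remaining=0 emitted=6 chunks_done=0
Byte 10 = 0x0A: mode=SIZE remaining=0 emitted=6 chunks_done=1
Byte 11 = '4': mode=SIZE remaining=0 emitted=6 chunks_done=1
Byte 12 = 0x0D: mode=SIZE_CR remaining=0 emitted=6 chunks_done=1
Byte 13 = 0x0A: mode=DATA remaining=4 emitted=6 chunks_done=1
Byte 14 = 's': mode=DATA remaining=3 emitted=7 chunks_done=1
Byte 15 = 'c': mode=DATA remaining=2 emitted=8 chunks_done=1
Byte 16 = '5': mode=DATA remaining=1 emitted=9 chunks_done=1
Byte 17 = 'v': mode=DATA_DONE remaining=0 emitted=10 chunks_done=1
Byte 18 = 0x0D: mode=DATA_CR remaining=0 emitted=10 chunks_done=1
Byte 19 = 0x0A: mode=SIZE remaining=0 emitted=10 chunks_done=2
Byte 20 = '0': mode=SIZE remaining=0 emitted=10 chunks_done=2
Byte 21 = 0x0D: mode=SIZE_CR remaining=0 emitted=10 chunks_done=2
Byte 22 = 0x0A: mode=TERM remaining=0 emitted=10 chunks_done=2
Byte 23 = 0x0D: mode=TERM remaining=0 emitted=10 chunks_done=2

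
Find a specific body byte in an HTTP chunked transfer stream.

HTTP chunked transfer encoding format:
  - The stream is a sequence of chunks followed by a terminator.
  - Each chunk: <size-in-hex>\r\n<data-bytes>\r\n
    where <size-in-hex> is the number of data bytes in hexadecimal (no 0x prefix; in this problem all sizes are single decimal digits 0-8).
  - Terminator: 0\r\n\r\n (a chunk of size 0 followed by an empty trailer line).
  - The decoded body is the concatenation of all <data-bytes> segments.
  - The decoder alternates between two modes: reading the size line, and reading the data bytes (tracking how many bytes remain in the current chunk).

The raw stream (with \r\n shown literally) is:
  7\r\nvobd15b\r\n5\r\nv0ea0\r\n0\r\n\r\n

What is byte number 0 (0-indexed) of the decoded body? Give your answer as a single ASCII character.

Chunk 1: stream[0..1]='7' size=0x7=7, data at stream[3..10]='vobd15b' -> body[0..7], body so far='vobd15b'
Chunk 2: stream[12..13]='5' size=0x5=5, data at stream[15..20]='v0ea0' -> body[7..12], body so far='vobd15bv0ea0'
Chunk 3: stream[22..23]='0' size=0 (terminator). Final body='vobd15bv0ea0' (12 bytes)
Body byte 0 = 'v'

Answer: v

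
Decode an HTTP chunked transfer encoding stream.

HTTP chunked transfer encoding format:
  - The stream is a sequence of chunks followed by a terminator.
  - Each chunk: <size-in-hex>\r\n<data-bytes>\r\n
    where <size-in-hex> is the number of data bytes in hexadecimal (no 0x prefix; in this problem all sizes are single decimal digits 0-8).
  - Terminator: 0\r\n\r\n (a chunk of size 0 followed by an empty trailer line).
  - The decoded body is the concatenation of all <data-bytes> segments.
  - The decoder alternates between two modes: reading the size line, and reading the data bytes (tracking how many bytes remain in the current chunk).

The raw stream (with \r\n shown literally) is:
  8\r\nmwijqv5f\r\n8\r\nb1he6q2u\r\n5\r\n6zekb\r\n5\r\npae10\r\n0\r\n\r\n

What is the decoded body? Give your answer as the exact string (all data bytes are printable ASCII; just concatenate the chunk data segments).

Answer: mwijqv5fb1he6q2u6zekbpae10

Derivation:
Chunk 1: stream[0..1]='8' size=0x8=8, data at stream[3..11]='mwijqv5f' -> body[0..8], body so far='mwijqv5f'
Chunk 2: stream[13..14]='8' size=0x8=8, data at stream[16..24]='b1he6q2u' -> body[8..16], body so far='mwijqv5fb1he6q2u'
Chunk 3: stream[26..27]='5' size=0x5=5, data at stream[29..34]='6zekb' -> body[16..21], body so far='mwijqv5fb1he6q2u6zekb'
Chunk 4: stream[36..37]='5' size=0x5=5, data at stream[39..44]='pae10' -> body[21..26], body so far='mwijqv5fb1he6q2u6zekbpae10'
Chunk 5: stream[46..47]='0' size=0 (terminator). Final body='mwijqv5fb1he6q2u6zekbpae10' (26 bytes)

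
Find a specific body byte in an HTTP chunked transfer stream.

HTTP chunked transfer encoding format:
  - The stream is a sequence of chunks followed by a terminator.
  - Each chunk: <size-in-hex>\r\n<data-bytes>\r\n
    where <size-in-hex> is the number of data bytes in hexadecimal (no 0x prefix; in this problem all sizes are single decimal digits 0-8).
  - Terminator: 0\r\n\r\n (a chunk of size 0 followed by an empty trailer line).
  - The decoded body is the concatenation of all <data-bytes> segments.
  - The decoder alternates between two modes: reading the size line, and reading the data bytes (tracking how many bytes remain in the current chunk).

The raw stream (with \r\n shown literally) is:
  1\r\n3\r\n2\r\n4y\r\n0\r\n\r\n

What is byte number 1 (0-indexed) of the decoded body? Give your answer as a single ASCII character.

Answer: 4

Derivation:
Chunk 1: stream[0..1]='1' size=0x1=1, data at stream[3..4]='3' -> body[0..1], body so far='3'
Chunk 2: stream[6..7]='2' size=0x2=2, data at stream[9..11]='4y' -> body[1..3], body so far='34y'
Chunk 3: stream[13..14]='0' size=0 (terminator). Final body='34y' (3 bytes)
Body byte 1 = '4'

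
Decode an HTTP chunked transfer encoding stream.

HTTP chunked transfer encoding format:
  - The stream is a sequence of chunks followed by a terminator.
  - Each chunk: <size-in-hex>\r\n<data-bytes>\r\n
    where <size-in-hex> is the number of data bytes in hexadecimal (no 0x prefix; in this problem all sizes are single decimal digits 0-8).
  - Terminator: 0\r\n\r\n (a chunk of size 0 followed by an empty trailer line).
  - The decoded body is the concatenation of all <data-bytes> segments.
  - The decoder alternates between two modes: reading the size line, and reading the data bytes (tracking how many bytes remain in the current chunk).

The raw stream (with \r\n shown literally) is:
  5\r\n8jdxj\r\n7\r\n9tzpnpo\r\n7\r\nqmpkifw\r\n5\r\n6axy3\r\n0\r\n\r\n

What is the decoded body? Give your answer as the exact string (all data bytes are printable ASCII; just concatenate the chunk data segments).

Answer: 8jdxj9tzpnpoqmpkifw6axy3

Derivation:
Chunk 1: stream[0..1]='5' size=0x5=5, data at stream[3..8]='8jdxj' -> body[0..5], body so far='8jdxj'
Chunk 2: stream[10..11]='7' size=0x7=7, data at stream[13..20]='9tzpnpo' -> body[5..12], body so far='8jdxj9tzpnpo'
Chunk 3: stream[22..23]='7' size=0x7=7, data at stream[25..32]='qmpkifw' -> body[12..19], body so far='8jdxj9tzpnpoqmpkifw'
Chunk 4: stream[34..35]='5' size=0x5=5, data at stream[37..42]='6axy3' -> body[19..24], body so far='8jdxj9tzpnpoqmpkifw6axy3'
Chunk 5: stream[44..45]='0' size=0 (terminator). Final body='8jdxj9tzpnpoqmpkifw6axy3' (24 bytes)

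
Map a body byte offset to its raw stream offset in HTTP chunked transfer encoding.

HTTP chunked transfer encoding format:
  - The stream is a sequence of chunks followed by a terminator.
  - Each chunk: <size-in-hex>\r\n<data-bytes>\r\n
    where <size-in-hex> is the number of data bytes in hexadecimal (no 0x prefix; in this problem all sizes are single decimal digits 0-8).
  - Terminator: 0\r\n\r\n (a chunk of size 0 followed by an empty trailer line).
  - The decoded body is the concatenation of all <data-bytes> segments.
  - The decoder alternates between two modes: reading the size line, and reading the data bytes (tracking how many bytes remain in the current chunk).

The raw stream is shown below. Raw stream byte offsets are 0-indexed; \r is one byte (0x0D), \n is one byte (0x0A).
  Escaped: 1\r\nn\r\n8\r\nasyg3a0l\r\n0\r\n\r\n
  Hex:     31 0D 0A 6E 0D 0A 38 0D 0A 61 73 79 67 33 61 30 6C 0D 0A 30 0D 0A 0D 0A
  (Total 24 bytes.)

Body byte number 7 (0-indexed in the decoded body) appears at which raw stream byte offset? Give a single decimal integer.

Chunk 1: stream[0..1]='1' size=0x1=1, data at stream[3..4]='n' -> body[0..1], body so far='n'
Chunk 2: stream[6..7]='8' size=0x8=8, data at stream[9..17]='asyg3a0l' -> body[1..9], body so far='nasyg3a0l'
Chunk 3: stream[19..20]='0' size=0 (terminator). Final body='nasyg3a0l' (9 bytes)
Body byte 7 at stream offset 15

Answer: 15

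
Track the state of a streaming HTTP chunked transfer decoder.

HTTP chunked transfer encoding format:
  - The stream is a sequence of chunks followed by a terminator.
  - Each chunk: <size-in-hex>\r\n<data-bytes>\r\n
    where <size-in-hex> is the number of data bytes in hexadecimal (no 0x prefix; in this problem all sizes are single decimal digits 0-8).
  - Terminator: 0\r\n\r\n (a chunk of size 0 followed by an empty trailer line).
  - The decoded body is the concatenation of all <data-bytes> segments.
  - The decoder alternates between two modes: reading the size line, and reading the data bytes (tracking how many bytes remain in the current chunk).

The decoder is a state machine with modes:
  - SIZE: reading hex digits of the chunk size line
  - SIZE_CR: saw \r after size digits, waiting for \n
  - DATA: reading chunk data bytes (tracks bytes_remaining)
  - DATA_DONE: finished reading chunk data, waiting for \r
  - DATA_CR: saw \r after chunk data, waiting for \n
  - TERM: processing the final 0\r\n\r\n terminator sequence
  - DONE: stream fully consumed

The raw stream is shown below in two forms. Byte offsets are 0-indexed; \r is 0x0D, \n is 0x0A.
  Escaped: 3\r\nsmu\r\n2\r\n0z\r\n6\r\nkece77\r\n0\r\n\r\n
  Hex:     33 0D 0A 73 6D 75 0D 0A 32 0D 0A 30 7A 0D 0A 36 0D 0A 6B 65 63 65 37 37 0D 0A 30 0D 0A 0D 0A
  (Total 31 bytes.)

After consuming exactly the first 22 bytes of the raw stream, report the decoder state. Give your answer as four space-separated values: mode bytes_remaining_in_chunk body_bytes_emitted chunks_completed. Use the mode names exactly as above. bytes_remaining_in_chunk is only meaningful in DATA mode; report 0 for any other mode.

Answer: DATA 2 9 2

Derivation:
Byte 0 = '3': mode=SIZE remaining=0 emitted=0 chunks_done=0
Byte 1 = 0x0D: mode=SIZE_CR remaining=0 emitted=0 chunks_done=0
Byte 2 = 0x0A: mode=DATA remaining=3 emitted=0 chunks_done=0
Byte 3 = 's': mode=DATA remaining=2 emitted=1 chunks_done=0
Byte 4 = 'm': mode=DATA remaining=1 emitted=2 chunks_done=0
Byte 5 = 'u': mode=DATA_DONE remaining=0 emitted=3 chunks_done=0
Byte 6 = 0x0D: mode=DATA_CR remaining=0 emitted=3 chunks_done=0
Byte 7 = 0x0A: mode=SIZE remaining=0 emitted=3 chunks_done=1
Byte 8 = '2': mode=SIZE remaining=0 emitted=3 chunks_done=1
Byte 9 = 0x0D: mode=SIZE_CR remaining=0 emitted=3 chunks_done=1
Byte 10 = 0x0A: mode=DATA remaining=2 emitted=3 chunks_done=1
Byte 11 = '0': mode=DATA remaining=1 emitted=4 chunks_done=1
Byte 12 = 'z': mode=DATA_DONE remaining=0 emitted=5 chunks_done=1
Byte 13 = 0x0D: mode=DATA_CR remaining=0 emitted=5 chunks_done=1
Byte 14 = 0x0A: mode=SIZE remaining=0 emitted=5 chunks_done=2
Byte 15 = '6': mode=SIZE remaining=0 emitted=5 chunks_done=2
Byte 16 = 0x0D: mode=SIZE_CR remaining=0 emitted=5 chunks_done=2
Byte 17 = 0x0A: mode=DATA remaining=6 emitted=5 chunks_done=2
Byte 18 = 'k': mode=DATA remaining=5 emitted=6 chunks_done=2
Byte 19 = 'e': mode=DATA remaining=4 emitted=7 chunks_done=2
Byte 20 = 'c': mode=DATA remaining=3 emitted=8 chunks_done=2
Byte 21 = 'e': mode=DATA remaining=2 emitted=9 chunks_done=2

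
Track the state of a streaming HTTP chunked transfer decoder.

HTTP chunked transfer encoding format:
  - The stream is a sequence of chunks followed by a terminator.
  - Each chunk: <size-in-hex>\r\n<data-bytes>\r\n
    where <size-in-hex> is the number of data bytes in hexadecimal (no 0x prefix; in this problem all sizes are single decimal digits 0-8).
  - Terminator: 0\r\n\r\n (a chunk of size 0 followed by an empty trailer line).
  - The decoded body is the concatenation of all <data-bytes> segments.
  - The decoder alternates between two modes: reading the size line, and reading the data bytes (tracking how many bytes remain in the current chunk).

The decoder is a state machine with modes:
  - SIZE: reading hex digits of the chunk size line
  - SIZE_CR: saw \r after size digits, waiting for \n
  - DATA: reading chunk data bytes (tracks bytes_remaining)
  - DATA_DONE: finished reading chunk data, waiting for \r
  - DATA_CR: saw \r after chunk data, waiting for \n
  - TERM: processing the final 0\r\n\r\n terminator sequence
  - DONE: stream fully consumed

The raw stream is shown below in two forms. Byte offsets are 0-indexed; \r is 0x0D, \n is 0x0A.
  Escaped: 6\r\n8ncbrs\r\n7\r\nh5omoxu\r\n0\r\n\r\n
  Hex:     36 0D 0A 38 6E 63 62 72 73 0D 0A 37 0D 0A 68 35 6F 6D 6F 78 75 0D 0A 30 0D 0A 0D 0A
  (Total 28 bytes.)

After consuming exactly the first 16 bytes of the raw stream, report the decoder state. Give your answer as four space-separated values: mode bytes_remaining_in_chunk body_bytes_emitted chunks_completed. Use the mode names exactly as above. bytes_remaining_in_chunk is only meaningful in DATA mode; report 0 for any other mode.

Byte 0 = '6': mode=SIZE remaining=0 emitted=0 chunks_done=0
Byte 1 = 0x0D: mode=SIZE_CR remaining=0 emitted=0 chunks_done=0
Byte 2 = 0x0A: mode=DATA remaining=6 emitted=0 chunks_done=0
Byte 3 = '8': mode=DATA remaining=5 emitted=1 chunks_done=0
Byte 4 = 'n': mode=DATA remaining=4 emitted=2 chunks_done=0
Byte 5 = 'c': mode=DATA remaining=3 emitted=3 chunks_done=0
Byte 6 = 'b': mode=DATA remaining=2 emitted=4 chunks_done=0
Byte 7 = 'r': mode=DATA remaining=1 emitted=5 chunks_done=0
Byte 8 = 's': mode=DATA_DONE remaining=0 emitted=6 chunks_done=0
Byte 9 = 0x0D: mode=DATA_CR remaining=0 emitted=6 chunks_done=0
Byte 10 = 0x0A: mode=SIZE remaining=0 emitted=6 chunks_done=1
Byte 11 = '7': mode=SIZE remaining=0 emitted=6 chunks_done=1
Byte 12 = 0x0D: mode=SIZE_CR remaining=0 emitted=6 chunks_done=1
Byte 13 = 0x0A: mode=DATA remaining=7 emitted=6 chunks_done=1
Byte 14 = 'h': mode=DATA remaining=6 emitted=7 chunks_done=1
Byte 15 = '5': mode=DATA remaining=5 emitted=8 chunks_done=1

Answer: DATA 5 8 1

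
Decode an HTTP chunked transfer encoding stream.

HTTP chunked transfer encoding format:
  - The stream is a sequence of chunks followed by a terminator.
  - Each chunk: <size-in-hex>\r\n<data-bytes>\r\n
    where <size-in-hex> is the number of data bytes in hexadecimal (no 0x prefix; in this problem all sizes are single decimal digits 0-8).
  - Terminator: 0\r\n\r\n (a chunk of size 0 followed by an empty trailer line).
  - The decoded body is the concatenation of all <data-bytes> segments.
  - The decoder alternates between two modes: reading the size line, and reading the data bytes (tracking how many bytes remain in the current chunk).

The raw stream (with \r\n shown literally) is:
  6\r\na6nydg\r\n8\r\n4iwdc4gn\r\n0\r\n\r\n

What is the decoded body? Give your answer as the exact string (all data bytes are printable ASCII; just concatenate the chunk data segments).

Answer: a6nydg4iwdc4gn

Derivation:
Chunk 1: stream[0..1]='6' size=0x6=6, data at stream[3..9]='a6nydg' -> body[0..6], body so far='a6nydg'
Chunk 2: stream[11..12]='8' size=0x8=8, data at stream[14..22]='4iwdc4gn' -> body[6..14], body so far='a6nydg4iwdc4gn'
Chunk 3: stream[24..25]='0' size=0 (terminator). Final body='a6nydg4iwdc4gn' (14 bytes)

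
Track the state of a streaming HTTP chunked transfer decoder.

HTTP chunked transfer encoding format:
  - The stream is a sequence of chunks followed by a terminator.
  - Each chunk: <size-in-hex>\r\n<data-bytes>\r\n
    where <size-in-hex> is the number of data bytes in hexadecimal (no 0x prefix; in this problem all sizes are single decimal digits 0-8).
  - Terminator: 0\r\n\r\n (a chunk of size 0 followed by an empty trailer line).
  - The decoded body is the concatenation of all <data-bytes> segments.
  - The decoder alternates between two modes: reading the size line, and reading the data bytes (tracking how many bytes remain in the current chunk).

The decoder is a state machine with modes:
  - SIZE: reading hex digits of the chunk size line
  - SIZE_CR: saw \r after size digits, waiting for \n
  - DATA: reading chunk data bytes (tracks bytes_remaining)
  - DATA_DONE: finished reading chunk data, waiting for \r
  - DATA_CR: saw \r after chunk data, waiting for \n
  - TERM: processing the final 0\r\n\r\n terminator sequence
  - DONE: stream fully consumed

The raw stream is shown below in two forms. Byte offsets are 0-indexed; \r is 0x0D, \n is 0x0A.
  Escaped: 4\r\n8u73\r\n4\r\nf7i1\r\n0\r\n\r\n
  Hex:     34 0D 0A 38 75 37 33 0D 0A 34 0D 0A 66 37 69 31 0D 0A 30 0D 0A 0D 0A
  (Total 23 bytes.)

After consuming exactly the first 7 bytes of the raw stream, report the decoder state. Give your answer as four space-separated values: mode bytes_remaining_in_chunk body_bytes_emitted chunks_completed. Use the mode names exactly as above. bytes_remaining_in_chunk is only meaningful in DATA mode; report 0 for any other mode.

Byte 0 = '4': mode=SIZE remaining=0 emitted=0 chunks_done=0
Byte 1 = 0x0D: mode=SIZE_CR remaining=0 emitted=0 chunks_done=0
Byte 2 = 0x0A: mode=DATA remaining=4 emitted=0 chunks_done=0
Byte 3 = '8': mode=DATA remaining=3 emitted=1 chunks_done=0
Byte 4 = 'u': mode=DATA remaining=2 emitted=2 chunks_done=0
Byte 5 = '7': mode=DATA remaining=1 emitted=3 chunks_done=0
Byte 6 = '3': mode=DATA_DONE remaining=0 emitted=4 chunks_done=0

Answer: DATA_DONE 0 4 0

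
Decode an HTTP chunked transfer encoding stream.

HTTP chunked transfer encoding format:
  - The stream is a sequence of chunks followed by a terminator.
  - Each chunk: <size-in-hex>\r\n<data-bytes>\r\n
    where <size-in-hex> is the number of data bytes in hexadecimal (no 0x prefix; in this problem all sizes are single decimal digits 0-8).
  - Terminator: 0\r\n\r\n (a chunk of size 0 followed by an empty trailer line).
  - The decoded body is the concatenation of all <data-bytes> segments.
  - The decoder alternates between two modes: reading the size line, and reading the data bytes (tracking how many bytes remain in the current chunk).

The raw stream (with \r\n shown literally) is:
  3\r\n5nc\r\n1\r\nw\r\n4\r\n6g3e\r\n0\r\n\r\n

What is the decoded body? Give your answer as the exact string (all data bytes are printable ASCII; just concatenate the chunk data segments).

Chunk 1: stream[0..1]='3' size=0x3=3, data at stream[3..6]='5nc' -> body[0..3], body so far='5nc'
Chunk 2: stream[8..9]='1' size=0x1=1, data at stream[11..12]='w' -> body[3..4], body so far='5ncw'
Chunk 3: stream[14..15]='4' size=0x4=4, data at stream[17..21]='6g3e' -> body[4..8], body so far='5ncw6g3e'
Chunk 4: stream[23..24]='0' size=0 (terminator). Final body='5ncw6g3e' (8 bytes)

Answer: 5ncw6g3e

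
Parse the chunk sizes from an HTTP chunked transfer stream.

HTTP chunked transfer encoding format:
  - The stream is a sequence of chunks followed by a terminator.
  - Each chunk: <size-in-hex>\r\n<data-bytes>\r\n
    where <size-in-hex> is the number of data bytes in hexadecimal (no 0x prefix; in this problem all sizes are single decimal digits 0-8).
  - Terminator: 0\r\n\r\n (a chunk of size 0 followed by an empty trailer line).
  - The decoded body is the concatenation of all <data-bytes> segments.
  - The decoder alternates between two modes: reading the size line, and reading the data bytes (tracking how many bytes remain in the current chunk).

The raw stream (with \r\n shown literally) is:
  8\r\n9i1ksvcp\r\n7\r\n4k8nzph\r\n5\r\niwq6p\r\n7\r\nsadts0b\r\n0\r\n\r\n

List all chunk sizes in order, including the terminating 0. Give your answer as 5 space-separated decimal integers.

Chunk 1: stream[0..1]='8' size=0x8=8, data at stream[3..11]='9i1ksvcp' -> body[0..8], body so far='9i1ksvcp'
Chunk 2: stream[13..14]='7' size=0x7=7, data at stream[16..23]='4k8nzph' -> body[8..15], body so far='9i1ksvcp4k8nzph'
Chunk 3: stream[25..26]='5' size=0x5=5, data at stream[28..33]='iwq6p' -> body[15..20], body so far='9i1ksvcp4k8nzphiwq6p'
Chunk 4: stream[35..36]='7' size=0x7=7, data at stream[38..45]='sadts0b' -> body[20..27], body so far='9i1ksvcp4k8nzphiwq6psadts0b'
Chunk 5: stream[47..48]='0' size=0 (terminator). Final body='9i1ksvcp4k8nzphiwq6psadts0b' (27 bytes)

Answer: 8 7 5 7 0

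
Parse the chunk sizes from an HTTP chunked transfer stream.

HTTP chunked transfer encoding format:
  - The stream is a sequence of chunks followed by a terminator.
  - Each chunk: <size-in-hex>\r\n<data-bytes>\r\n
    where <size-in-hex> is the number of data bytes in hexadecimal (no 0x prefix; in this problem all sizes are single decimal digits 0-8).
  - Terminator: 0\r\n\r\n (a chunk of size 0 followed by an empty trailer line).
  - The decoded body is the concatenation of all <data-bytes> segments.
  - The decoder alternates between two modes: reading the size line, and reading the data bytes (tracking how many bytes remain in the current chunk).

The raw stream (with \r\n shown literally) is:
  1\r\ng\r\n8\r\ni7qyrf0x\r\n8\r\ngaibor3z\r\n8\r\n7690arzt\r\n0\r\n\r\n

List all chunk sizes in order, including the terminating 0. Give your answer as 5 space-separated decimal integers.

Answer: 1 8 8 8 0

Derivation:
Chunk 1: stream[0..1]='1' size=0x1=1, data at stream[3..4]='g' -> body[0..1], body so far='g'
Chunk 2: stream[6..7]='8' size=0x8=8, data at stream[9..17]='i7qyrf0x' -> body[1..9], body so far='gi7qyrf0x'
Chunk 3: stream[19..20]='8' size=0x8=8, data at stream[22..30]='gaibor3z' -> body[9..17], body so far='gi7qyrf0xgaibor3z'
Chunk 4: stream[32..33]='8' size=0x8=8, data at stream[35..43]='7690arzt' -> body[17..25], body so far='gi7qyrf0xgaibor3z7690arzt'
Chunk 5: stream[45..46]='0' size=0 (terminator). Final body='gi7qyrf0xgaibor3z7690arzt' (25 bytes)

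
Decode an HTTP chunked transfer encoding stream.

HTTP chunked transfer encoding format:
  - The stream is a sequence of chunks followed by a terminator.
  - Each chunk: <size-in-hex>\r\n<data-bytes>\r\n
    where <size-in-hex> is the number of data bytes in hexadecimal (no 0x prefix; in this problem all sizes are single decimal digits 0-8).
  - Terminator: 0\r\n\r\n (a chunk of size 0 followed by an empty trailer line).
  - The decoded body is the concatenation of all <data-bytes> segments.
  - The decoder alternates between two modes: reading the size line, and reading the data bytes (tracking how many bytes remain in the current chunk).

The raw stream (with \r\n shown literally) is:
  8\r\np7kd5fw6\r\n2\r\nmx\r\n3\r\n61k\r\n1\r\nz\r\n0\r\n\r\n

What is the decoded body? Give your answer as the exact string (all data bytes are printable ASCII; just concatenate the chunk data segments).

Chunk 1: stream[0..1]='8' size=0x8=8, data at stream[3..11]='p7kd5fw6' -> body[0..8], body so far='p7kd5fw6'
Chunk 2: stream[13..14]='2' size=0x2=2, data at stream[16..18]='mx' -> body[8..10], body so far='p7kd5fw6mx'
Chunk 3: stream[20..21]='3' size=0x3=3, data at stream[23..26]='61k' -> body[10..13], body so far='p7kd5fw6mx61k'
Chunk 4: stream[28..29]='1' size=0x1=1, data at stream[31..32]='z' -> body[13..14], body so far='p7kd5fw6mx61kz'
Chunk 5: stream[34..35]='0' size=0 (terminator). Final body='p7kd5fw6mx61kz' (14 bytes)

Answer: p7kd5fw6mx61kz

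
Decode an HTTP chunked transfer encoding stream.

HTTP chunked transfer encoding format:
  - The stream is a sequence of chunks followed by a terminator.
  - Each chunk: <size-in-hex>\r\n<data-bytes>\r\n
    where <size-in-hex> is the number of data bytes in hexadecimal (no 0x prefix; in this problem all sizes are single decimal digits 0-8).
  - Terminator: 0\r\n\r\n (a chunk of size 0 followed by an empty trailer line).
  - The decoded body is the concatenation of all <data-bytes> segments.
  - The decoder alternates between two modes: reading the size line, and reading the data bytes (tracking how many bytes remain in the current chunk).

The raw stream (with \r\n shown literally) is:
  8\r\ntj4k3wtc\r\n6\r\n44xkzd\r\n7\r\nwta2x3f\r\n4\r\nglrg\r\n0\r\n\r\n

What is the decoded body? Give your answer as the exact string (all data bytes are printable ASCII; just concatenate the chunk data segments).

Chunk 1: stream[0..1]='8' size=0x8=8, data at stream[3..11]='tj4k3wtc' -> body[0..8], body so far='tj4k3wtc'
Chunk 2: stream[13..14]='6' size=0x6=6, data at stream[16..22]='44xkzd' -> body[8..14], body so far='tj4k3wtc44xkzd'
Chunk 3: stream[24..25]='7' size=0x7=7, data at stream[27..34]='wta2x3f' -> body[14..21], body so far='tj4k3wtc44xkzdwta2x3f'
Chunk 4: stream[36..37]='4' size=0x4=4, data at stream[39..43]='glrg' -> body[21..25], body so far='tj4k3wtc44xkzdwta2x3fglrg'
Chunk 5: stream[45..46]='0' size=0 (terminator). Final body='tj4k3wtc44xkzdwta2x3fglrg' (25 bytes)

Answer: tj4k3wtc44xkzdwta2x3fglrg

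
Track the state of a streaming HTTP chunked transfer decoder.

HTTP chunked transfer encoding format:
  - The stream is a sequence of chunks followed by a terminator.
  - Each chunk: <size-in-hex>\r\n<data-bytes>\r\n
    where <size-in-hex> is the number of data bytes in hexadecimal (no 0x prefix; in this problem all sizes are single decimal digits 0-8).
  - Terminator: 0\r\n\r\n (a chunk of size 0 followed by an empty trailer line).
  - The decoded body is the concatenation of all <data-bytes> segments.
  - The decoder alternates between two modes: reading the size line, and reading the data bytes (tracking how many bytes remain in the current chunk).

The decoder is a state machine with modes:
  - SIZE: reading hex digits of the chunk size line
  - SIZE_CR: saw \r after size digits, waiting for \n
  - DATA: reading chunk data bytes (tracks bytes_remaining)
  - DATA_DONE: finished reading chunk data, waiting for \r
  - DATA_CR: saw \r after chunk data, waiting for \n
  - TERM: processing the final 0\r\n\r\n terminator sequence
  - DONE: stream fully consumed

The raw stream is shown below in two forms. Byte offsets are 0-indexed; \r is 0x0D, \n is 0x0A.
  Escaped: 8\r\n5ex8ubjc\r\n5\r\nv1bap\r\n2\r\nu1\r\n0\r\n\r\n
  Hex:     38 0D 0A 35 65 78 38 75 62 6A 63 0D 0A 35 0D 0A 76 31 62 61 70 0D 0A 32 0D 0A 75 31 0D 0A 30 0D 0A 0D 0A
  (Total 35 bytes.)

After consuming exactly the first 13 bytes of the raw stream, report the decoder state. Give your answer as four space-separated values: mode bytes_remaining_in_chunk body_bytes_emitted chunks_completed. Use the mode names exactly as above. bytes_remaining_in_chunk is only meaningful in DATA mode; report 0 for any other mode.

Answer: SIZE 0 8 1

Derivation:
Byte 0 = '8': mode=SIZE remaining=0 emitted=0 chunks_done=0
Byte 1 = 0x0D: mode=SIZE_CR remaining=0 emitted=0 chunks_done=0
Byte 2 = 0x0A: mode=DATA remaining=8 emitted=0 chunks_done=0
Byte 3 = '5': mode=DATA remaining=7 emitted=1 chunks_done=0
Byte 4 = 'e': mode=DATA remaining=6 emitted=2 chunks_done=0
Byte 5 = 'x': mode=DATA remaining=5 emitted=3 chunks_done=0
Byte 6 = '8': mode=DATA remaining=4 emitted=4 chunks_done=0
Byte 7 = 'u': mode=DATA remaining=3 emitted=5 chunks_done=0
Byte 8 = 'b': mode=DATA remaining=2 emitted=6 chunks_done=0
Byte 9 = 'j': mode=DATA remaining=1 emitted=7 chunks_done=0
Byte 10 = 'c': mode=DATA_DONE remaining=0 emitted=8 chunks_done=0
Byte 11 = 0x0D: mode=DATA_CR remaining=0 emitted=8 chunks_done=0
Byte 12 = 0x0A: mode=SIZE remaining=0 emitted=8 chunks_done=1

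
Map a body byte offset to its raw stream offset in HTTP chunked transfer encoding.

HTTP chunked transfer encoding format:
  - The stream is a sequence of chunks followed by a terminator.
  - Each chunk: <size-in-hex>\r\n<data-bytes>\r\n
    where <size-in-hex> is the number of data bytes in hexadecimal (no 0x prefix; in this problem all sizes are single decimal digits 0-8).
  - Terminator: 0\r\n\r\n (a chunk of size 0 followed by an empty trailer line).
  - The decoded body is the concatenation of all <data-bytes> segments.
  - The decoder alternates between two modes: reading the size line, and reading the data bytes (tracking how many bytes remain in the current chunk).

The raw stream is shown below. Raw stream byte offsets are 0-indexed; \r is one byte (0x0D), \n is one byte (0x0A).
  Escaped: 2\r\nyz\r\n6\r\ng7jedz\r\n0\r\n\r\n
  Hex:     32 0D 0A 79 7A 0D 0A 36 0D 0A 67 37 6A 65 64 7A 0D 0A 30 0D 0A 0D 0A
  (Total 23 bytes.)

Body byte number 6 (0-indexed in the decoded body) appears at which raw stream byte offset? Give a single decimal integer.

Chunk 1: stream[0..1]='2' size=0x2=2, data at stream[3..5]='yz' -> body[0..2], body so far='yz'
Chunk 2: stream[7..8]='6' size=0x6=6, data at stream[10..16]='g7jedz' -> body[2..8], body so far='yzg7jedz'
Chunk 3: stream[18..19]='0' size=0 (terminator). Final body='yzg7jedz' (8 bytes)
Body byte 6 at stream offset 14

Answer: 14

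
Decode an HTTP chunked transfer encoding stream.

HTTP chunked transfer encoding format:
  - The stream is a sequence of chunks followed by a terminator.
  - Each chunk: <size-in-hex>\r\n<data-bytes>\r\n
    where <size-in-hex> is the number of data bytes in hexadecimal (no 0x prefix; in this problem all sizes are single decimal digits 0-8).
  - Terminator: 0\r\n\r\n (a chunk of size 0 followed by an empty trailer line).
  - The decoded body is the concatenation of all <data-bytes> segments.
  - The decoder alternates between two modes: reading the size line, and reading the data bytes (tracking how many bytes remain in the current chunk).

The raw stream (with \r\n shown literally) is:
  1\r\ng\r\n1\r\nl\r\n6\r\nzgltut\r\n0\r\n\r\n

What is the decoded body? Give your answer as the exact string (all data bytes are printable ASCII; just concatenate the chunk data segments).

Chunk 1: stream[0..1]='1' size=0x1=1, data at stream[3..4]='g' -> body[0..1], body so far='g'
Chunk 2: stream[6..7]='1' size=0x1=1, data at stream[9..10]='l' -> body[1..2], body so far='gl'
Chunk 3: stream[12..13]='6' size=0x6=6, data at stream[15..21]='zgltut' -> body[2..8], body so far='glzgltut'
Chunk 4: stream[23..24]='0' size=0 (terminator). Final body='glzgltut' (8 bytes)

Answer: glzgltut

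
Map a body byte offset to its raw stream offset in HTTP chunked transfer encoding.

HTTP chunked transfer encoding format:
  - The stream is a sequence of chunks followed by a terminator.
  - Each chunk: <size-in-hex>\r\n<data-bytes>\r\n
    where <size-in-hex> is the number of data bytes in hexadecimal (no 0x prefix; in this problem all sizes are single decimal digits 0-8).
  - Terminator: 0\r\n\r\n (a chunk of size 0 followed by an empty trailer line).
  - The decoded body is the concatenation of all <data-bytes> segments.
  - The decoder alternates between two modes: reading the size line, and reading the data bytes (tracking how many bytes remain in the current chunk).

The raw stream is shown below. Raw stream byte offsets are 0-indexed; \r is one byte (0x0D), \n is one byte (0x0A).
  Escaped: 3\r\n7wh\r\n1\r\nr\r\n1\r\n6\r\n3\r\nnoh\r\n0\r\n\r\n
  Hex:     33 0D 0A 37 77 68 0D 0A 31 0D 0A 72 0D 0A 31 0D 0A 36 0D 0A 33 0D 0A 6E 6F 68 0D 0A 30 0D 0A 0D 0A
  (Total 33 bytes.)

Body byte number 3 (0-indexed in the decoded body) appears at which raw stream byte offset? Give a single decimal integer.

Chunk 1: stream[0..1]='3' size=0x3=3, data at stream[3..6]='7wh' -> body[0..3], body so far='7wh'
Chunk 2: stream[8..9]='1' size=0x1=1, data at stream[11..12]='r' -> body[3..4], body so far='7whr'
Chunk 3: stream[14..15]='1' size=0x1=1, data at stream[17..18]='6' -> body[4..5], body so far='7whr6'
Chunk 4: stream[20..21]='3' size=0x3=3, data at stream[23..26]='noh' -> body[5..8], body so far='7whr6noh'
Chunk 5: stream[28..29]='0' size=0 (terminator). Final body='7whr6noh' (8 bytes)
Body byte 3 at stream offset 11

Answer: 11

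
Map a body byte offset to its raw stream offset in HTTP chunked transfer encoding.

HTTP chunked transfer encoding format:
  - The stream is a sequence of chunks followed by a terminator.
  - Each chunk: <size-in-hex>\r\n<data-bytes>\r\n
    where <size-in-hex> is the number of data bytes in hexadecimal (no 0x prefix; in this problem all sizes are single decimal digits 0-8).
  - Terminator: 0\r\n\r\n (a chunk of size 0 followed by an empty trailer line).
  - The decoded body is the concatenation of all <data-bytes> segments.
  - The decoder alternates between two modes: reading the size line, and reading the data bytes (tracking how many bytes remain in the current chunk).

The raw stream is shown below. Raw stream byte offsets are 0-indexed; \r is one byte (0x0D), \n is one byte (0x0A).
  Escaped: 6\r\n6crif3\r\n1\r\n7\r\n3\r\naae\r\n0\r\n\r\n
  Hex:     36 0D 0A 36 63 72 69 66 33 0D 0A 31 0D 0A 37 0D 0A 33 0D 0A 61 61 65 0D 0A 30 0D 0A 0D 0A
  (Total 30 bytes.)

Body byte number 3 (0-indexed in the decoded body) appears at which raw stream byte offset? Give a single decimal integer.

Chunk 1: stream[0..1]='6' size=0x6=6, data at stream[3..9]='6crif3' -> body[0..6], body so far='6crif3'
Chunk 2: stream[11..12]='1' size=0x1=1, data at stream[14..15]='7' -> body[6..7], body so far='6crif37'
Chunk 3: stream[17..18]='3' size=0x3=3, data at stream[20..23]='aae' -> body[7..10], body so far='6crif37aae'
Chunk 4: stream[25..26]='0' size=0 (terminator). Final body='6crif37aae' (10 bytes)
Body byte 3 at stream offset 6

Answer: 6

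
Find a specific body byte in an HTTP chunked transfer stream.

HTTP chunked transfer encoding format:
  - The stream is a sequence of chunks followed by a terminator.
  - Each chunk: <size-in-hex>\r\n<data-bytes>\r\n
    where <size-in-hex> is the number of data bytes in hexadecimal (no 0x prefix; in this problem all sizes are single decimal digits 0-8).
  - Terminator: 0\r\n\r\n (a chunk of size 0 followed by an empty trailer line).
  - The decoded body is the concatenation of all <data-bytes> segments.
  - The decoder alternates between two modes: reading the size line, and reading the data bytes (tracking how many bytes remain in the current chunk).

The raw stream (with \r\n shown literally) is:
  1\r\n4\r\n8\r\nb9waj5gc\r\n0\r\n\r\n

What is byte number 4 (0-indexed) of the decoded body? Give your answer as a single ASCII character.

Chunk 1: stream[0..1]='1' size=0x1=1, data at stream[3..4]='4' -> body[0..1], body so far='4'
Chunk 2: stream[6..7]='8' size=0x8=8, data at stream[9..17]='b9waj5gc' -> body[1..9], body so far='4b9waj5gc'
Chunk 3: stream[19..20]='0' size=0 (terminator). Final body='4b9waj5gc' (9 bytes)
Body byte 4 = 'a'

Answer: a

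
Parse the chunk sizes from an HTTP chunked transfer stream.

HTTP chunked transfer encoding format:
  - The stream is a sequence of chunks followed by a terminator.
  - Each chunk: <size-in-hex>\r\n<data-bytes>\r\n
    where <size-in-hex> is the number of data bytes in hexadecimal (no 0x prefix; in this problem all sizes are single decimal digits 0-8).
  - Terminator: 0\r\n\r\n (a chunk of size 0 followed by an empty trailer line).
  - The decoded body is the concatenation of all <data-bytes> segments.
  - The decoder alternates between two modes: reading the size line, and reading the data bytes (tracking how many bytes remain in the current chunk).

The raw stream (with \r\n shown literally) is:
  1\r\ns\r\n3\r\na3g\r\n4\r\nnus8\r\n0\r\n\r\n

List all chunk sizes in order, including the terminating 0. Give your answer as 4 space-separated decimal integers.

Chunk 1: stream[0..1]='1' size=0x1=1, data at stream[3..4]='s' -> body[0..1], body so far='s'
Chunk 2: stream[6..7]='3' size=0x3=3, data at stream[9..12]='a3g' -> body[1..4], body so far='sa3g'
Chunk 3: stream[14..15]='4' size=0x4=4, data at stream[17..21]='nus8' -> body[4..8], body so far='sa3gnus8'
Chunk 4: stream[23..24]='0' size=0 (terminator). Final body='sa3gnus8' (8 bytes)

Answer: 1 3 4 0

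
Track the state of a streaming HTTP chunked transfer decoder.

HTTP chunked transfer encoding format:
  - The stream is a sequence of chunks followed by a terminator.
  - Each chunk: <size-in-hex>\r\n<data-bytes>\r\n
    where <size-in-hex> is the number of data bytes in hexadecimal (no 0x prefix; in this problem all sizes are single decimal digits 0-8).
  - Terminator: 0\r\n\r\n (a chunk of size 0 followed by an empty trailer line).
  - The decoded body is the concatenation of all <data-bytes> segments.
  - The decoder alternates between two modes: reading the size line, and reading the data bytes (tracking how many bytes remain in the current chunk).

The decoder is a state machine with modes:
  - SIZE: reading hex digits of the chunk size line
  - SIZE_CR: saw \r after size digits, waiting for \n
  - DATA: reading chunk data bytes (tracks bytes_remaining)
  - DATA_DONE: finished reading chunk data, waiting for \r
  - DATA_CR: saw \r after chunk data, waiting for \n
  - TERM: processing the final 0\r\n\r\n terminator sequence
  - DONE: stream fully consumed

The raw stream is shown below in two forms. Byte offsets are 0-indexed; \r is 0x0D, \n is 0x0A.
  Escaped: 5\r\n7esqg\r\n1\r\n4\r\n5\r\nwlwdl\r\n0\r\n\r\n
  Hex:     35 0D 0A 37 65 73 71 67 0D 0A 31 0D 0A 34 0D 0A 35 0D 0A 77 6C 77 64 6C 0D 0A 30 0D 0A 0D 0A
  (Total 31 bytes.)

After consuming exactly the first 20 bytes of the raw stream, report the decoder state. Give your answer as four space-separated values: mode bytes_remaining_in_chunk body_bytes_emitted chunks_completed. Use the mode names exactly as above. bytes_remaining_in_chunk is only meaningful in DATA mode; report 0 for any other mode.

Answer: DATA 4 7 2

Derivation:
Byte 0 = '5': mode=SIZE remaining=0 emitted=0 chunks_done=0
Byte 1 = 0x0D: mode=SIZE_CR remaining=0 emitted=0 chunks_done=0
Byte 2 = 0x0A: mode=DATA remaining=5 emitted=0 chunks_done=0
Byte 3 = '7': mode=DATA remaining=4 emitted=1 chunks_done=0
Byte 4 = 'e': mode=DATA remaining=3 emitted=2 chunks_done=0
Byte 5 = 's': mode=DATA remaining=2 emitted=3 chunks_done=0
Byte 6 = 'q': mode=DATA remaining=1 emitted=4 chunks_done=0
Byte 7 = 'g': mode=DATA_DONE remaining=0 emitted=5 chunks_done=0
Byte 8 = 0x0D: mode=DATA_CR remaining=0 emitted=5 chunks_done=0
Byte 9 = 0x0A: mode=SIZE remaining=0 emitted=5 chunks_done=1
Byte 10 = '1': mode=SIZE remaining=0 emitted=5 chunks_done=1
Byte 11 = 0x0D: mode=SIZE_CR remaining=0 emitted=5 chunks_done=1
Byte 12 = 0x0A: mode=DATA remaining=1 emitted=5 chunks_done=1
Byte 13 = '4': mode=DATA_DONE remaining=0 emitted=6 chunks_done=1
Byte 14 = 0x0D: mode=DATA_CR remaining=0 emitted=6 chunks_done=1
Byte 15 = 0x0A: mode=SIZE remaining=0 emitted=6 chunks_done=2
Byte 16 = '5': mode=SIZE remaining=0 emitted=6 chunks_done=2
Byte 17 = 0x0D: mode=SIZE_CR remaining=0 emitted=6 chunks_done=2
Byte 18 = 0x0A: mode=DATA remaining=5 emitted=6 chunks_done=2
Byte 19 = 'w': mode=DATA remaining=4 emitted=7 chunks_done=2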